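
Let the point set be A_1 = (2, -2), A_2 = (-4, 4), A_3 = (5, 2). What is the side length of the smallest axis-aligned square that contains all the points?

9

The bounding box has width 9 and height 6.
An axis-aligned square enclosing the set must have side ≥ max(width, height).
So the minimum side is max(9, 6) = 9.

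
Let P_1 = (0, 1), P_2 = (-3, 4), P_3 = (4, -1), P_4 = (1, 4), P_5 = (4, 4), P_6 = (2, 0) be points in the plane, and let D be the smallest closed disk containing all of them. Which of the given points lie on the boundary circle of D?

The minimum enclosing circle of a finite set is fixed by two of the points (as a diameter) or three (as a circumcircle).
The farthest pair is P_2–P_3 with squared distance 74. The circle on this segment as diameter has centre (0.5, 1.5) and r² = 74/4 = 18.5.
Check P_1: distance² to centre = 0.5 ≤ 18.5, so it lies inside.
All remaining points lie in this disk, and no smaller disk contains both endpoints, so this is the minimum enclosing circle.
The points at distance exactly r from the centre are P_2, P_3, P_5 — 3 points.

P_2, P_3, P_5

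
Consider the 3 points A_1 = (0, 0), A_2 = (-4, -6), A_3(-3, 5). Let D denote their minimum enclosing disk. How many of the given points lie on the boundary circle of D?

2

Side lengths²: A_1A_2² = 52, A_1A_3² = 34, A_2A_3² = 122.
Since A_2A_3² = 122 ≥ 52 + 34 = 86, the angle opposite A_2A_3 is not acute, so the smallest enclosing circle has A_2A_3 as diameter.
Centre = midpoint of A_2A_3 = (-3.5, -0.5), r² = 122/4 = 30.5.
The points at distance exactly r from the centre are A_2, A_3 — 2 points.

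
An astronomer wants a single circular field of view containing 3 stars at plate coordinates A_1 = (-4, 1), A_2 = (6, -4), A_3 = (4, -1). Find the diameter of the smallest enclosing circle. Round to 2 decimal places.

11.18

Side lengths²: A_1A_2² = 125, A_1A_3² = 68, A_2A_3² = 13.
Since A_1A_2² = 125 ≥ 68 + 13 = 81, the angle opposite A_1A_2 is not acute, so the smallest enclosing circle has A_1A_2 as diameter.
Centre = midpoint of A_1A_2 = (1, -1.5), r² = 125/4 = 31.25.
Diameter = 2r = 2√(31.25) ≈ 11.18.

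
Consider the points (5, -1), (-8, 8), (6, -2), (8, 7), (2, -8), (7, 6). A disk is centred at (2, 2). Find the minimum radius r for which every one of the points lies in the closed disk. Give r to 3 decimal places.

11.662

The required radius is the distance from (2, 2) to the farthest point.
Squared distances: 18, 136, 32, 61, 100, 41.
Maximum is 136, attained at (-8, 8).
r = √136 ≈ 11.662.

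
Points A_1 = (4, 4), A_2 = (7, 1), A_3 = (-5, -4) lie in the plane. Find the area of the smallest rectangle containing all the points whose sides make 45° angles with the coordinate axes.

59.5

In coordinates u = x + y, v = x − y the rectangle is axis-aligned; the map (x,y)→(u,v) scales areas by 2.
u-values: 8, 8, -9; range = 8 − (-9) = 17.
v-values: 0, 6, -1; range = 6 − (-1) = 7.
Area = (17 × 7) / 2 = 59.5.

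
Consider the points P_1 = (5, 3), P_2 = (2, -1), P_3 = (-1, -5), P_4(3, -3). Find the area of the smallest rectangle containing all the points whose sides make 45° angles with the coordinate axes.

In coordinates u = x + y, v = x − y the rectangle is axis-aligned; the map (x,y)→(u,v) scales areas by 2.
u-values: 8, 1, -6, 0; range = 8 − (-6) = 14.
v-values: 2, 3, 4, 6; range = 6 − 2 = 4.
Area = (14 × 4) / 2 = 28.

28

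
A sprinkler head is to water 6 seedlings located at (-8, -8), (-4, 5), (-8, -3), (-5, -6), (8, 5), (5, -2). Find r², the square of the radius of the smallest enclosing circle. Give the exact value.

By Welzl's lemma the MEC is supported by two points (diametrically opposite) or three points (on a circumcircle).
The farthest pair is (-8, -8)–(8, 5) with squared distance 425. The circle on this segment as diameter has centre (0, -1.5) and r² = 425/4 = 106.25.
Check (-4, 5): distance² to centre = 58.25 ≤ 106.25, so it lies inside.
All remaining points lie in this disk, and no smaller disk contains both endpoints, so this is the minimum enclosing circle.

106.25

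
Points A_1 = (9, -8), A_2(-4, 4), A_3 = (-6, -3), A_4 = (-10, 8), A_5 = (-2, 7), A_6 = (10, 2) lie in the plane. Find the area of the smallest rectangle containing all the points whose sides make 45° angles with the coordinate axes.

367.5

In coordinates u = x + y, v = x − y the rectangle is axis-aligned; the map (x,y)→(u,v) scales areas by 2.
u-values: 1, 0, -9, -2, 5, 12; range = 12 − (-9) = 21.
v-values: 17, -8, -3, -18, -9, 8; range = 17 − (-18) = 35.
Area = (21 × 35) / 2 = 367.5.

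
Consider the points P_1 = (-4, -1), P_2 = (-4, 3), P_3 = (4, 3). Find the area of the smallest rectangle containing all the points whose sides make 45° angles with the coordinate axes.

48

In coordinates u = x + y, v = x − y the rectangle is axis-aligned; the map (x,y)→(u,v) scales areas by 2.
u-values: -5, -1, 7; range = 7 − (-5) = 12.
v-values: -3, -7, 1; range = 1 − (-7) = 8.
Area = (12 × 8) / 2 = 48.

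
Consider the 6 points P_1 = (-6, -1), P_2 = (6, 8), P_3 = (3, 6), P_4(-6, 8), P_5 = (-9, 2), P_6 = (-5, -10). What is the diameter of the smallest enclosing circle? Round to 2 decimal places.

21.13

The minimum enclosing circle of a finite set is fixed by two of the points (as a diameter) or three (as a circumcircle).
The minimum enclosing circle is determined by three boundary points: P_2, P_4, P_6.
Their circumcentre is (0, -25/36) with r² = 144625/1296.
The farthest remaining point P_5 is at distance² 114385/1296 ≤ 144625/1296.
Diameter = 2r = 2√(144625/1296) ≈ 21.13.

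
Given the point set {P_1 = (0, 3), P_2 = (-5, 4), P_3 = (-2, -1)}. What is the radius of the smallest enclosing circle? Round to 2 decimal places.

3.02

Side lengths²: P_1P_2² = 26, P_1P_3² = 20, P_2P_3² = 34.
Since P_2P_3² = 34 < 26 + 20 = 46, the triangle is acute, so the smallest enclosing circle is the circumcircle.
Circumcentre = (-31/11, 21/11), r² = 1105/121.
r = √(1105/121) ≈ 3.02.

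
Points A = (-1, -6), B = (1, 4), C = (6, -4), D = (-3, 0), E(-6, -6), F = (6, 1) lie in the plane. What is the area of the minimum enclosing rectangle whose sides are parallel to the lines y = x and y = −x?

123.5

In coordinates u = x + y, v = x − y the rectangle is axis-aligned; the map (x,y)→(u,v) scales areas by 2.
u-values: -7, 5, 2, -3, -12, 7; range = 7 − (-12) = 19.
v-values: 5, -3, 10, -3, 0, 5; range = 10 − (-3) = 13.
Area = (19 × 13) / 2 = 123.5.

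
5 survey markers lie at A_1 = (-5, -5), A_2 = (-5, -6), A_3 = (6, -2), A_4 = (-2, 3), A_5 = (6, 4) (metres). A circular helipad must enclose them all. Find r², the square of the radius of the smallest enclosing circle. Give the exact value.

The farthest pair is A_2–A_5 with squared distance 221. The circle on this segment as diameter has centre (0.5, -1) and r² = 221/4 = 55.25.
Check A_1: distance² to centre = 46.25 ≤ 55.25, so it lies inside.
All remaining points lie in this disk, and no smaller disk contains both endpoints, so this is the minimum enclosing circle.

55.25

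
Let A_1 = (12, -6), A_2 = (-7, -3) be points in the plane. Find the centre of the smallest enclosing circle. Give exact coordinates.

(2.5, -4.5)

The smallest circle enclosing two points has them as diameter endpoints.
Centre = midpoint = (2.5, -4.5); r² = |A_1A_2|²/4 = 370/4 = 92.5.
Centre = (2.5, -4.5).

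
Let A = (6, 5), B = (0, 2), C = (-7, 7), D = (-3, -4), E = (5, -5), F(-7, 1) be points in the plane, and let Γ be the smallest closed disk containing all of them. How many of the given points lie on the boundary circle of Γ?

The minimum enclosing circle of a finite set is fixed by two of the points (as a diameter) or three (as a circumcircle).
The farthest pair is C–E with squared distance 288. The circle on this segment as diameter has centre (-1, 1) and r² = 288/4 = 72.
Check A: distance² to centre = 65 ≤ 72, so it lies inside.
All remaining points lie in this disk, and no smaller disk contains both endpoints, so this is the minimum enclosing circle.
The points at distance exactly r from the centre are C, E — 2 points.

2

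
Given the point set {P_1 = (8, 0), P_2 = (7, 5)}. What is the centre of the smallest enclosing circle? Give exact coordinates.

The smallest circle enclosing two points has them as diameter endpoints.
Centre = midpoint = (7.5, 2.5); r² = |P_1P_2|²/4 = 26/4 = 6.5.
Centre = (7.5, 2.5).

(7.5, 2.5)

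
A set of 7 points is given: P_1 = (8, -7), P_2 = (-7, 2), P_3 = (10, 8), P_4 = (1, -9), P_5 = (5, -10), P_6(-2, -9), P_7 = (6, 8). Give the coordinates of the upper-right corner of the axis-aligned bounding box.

x-range [-7, 10], y-range [-10, 8].
The upper-right corner is (10, 8).

(10, 8)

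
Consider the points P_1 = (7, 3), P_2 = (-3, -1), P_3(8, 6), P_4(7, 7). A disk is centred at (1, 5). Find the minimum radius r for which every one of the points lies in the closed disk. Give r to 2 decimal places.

7.21

The required radius is the distance from (1, 5) to the farthest point.
Squared distances: 40, 52, 50, 40.
Maximum is 52, attained at P_2.
r = √52 ≈ 7.21.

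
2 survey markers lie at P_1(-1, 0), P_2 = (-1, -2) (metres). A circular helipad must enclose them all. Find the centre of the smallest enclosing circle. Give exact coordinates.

The smallest circle enclosing two points has them as diameter endpoints.
Centre = midpoint = (-1, -1); r² = |P_1P_2|²/4 = 4/4 = 1.
Centre = (-1, -1).

(-1, -1)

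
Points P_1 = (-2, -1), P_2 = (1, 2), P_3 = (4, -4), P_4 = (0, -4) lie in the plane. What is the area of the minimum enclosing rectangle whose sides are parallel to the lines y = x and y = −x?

In coordinates u = x + y, v = x − y the rectangle is axis-aligned; the map (x,y)→(u,v) scales areas by 2.
u-values: -3, 3, 0, -4; range = 3 − (-4) = 7.
v-values: -1, -1, 8, 4; range = 8 − (-1) = 9.
Area = (7 × 9) / 2 = 31.5.

31.5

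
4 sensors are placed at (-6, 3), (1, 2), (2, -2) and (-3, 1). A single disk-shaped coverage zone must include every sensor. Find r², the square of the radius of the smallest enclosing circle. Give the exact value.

By Welzl's lemma the MEC is supported by two points (diametrically opposite) or three points (on a circumcircle).
The farthest pair is (-6, 3)–(2, -2) with squared distance 89. The circle on this segment as diameter has centre (-2, 0.5) and r² = 89/4 = 22.25.
Check (1, 2): distance² to centre = 11.25 ≤ 22.25, so it lies inside.
All remaining points lie in this disk, and no smaller disk contains both endpoints, so this is the minimum enclosing circle.

22.25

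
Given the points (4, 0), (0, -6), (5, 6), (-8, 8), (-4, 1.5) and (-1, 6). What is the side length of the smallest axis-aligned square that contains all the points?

14

The bounding box has width 13 and height 14.
An axis-aligned square enclosing the set must have side ≥ max(width, height).
So the minimum side is max(13, 14) = 14.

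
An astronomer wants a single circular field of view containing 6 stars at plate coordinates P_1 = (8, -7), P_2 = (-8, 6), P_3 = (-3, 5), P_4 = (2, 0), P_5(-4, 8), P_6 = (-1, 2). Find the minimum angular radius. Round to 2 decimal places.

A smallest enclosing disk is always determined by at most three of the input points on its boundary.
The farthest pair is P_1–P_2 with squared distance 425. The circle on this segment as diameter has centre (0, -0.5) and r² = 425/4 = 106.25.
Check P_3: distance² to centre = 39.25 ≤ 106.25, so it lies inside.
All remaining points lie in this disk, and no smaller disk contains both endpoints, so this is the minimum enclosing circle.
r = √(106.25) ≈ 10.31.

10.31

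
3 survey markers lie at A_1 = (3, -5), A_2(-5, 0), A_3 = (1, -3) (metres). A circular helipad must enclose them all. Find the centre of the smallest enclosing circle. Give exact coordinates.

(-1, -2.5)

Side lengths²: A_1A_2² = 89, A_1A_3² = 8, A_2A_3² = 45.
Since A_1A_2² = 89 ≥ 45 + 8 = 53, the angle opposite A_1A_2 is not acute, so the smallest enclosing circle has A_1A_2 as diameter.
Centre = midpoint of A_1A_2 = (-1, -2.5), r² = 89/4 = 22.25.
Centre = (-1, -2.5).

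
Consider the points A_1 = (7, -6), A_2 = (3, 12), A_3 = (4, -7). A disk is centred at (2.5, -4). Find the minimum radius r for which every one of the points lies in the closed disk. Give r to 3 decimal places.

16.008

The required radius is the distance from (2.5, -4) to the farthest point.
Squared distances: 24.25, 256.25, 11.25.
Maximum is 256.25, attained at A_2.
r = √(256.25) ≈ 16.008.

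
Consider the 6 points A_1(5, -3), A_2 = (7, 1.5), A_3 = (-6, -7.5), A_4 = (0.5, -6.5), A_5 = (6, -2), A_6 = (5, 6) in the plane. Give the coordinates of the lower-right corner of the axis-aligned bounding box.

(7, -7.5)

x-range [-6, 7], y-range [-7.5, 6].
The lower-right corner is (7, -7.5).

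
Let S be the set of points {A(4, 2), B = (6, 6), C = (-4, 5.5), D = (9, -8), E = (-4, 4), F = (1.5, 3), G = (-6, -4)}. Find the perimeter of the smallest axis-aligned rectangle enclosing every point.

58

Width = max x − min x = 9 − (-6) = 15.
Height = max y − min y = 6 − (-8) = 14.
Perimeter = 2(15 + 14) = 58.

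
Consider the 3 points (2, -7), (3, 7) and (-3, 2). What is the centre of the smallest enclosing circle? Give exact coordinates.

Call the three points A, B, C in the order given.
Side lengths²: AB² = 197, AC² = 106, BC² = 61.
Since AB² = 197 ≥ 106 + 61 = 167, the angle opposite AB is not acute, so the smallest enclosing circle has AB as diameter.
Centre = midpoint of AB = (2.5, 0), r² = 197/4 = 49.25.
Centre = (2.5, 0).

(2.5, 0)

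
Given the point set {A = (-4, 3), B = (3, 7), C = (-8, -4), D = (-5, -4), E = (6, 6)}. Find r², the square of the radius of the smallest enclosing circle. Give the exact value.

74

A smallest enclosing disk is always determined by at most three of the input points on its boundary.
The farthest pair is C–E with squared distance 296. The circle on this segment as diameter has centre (-1, 1) and r² = 296/4 = 74.
Check A: distance² to centre = 13 ≤ 74, so it lies inside.
All remaining points lie in this disk, and no smaller disk contains both endpoints, so this is the minimum enclosing circle.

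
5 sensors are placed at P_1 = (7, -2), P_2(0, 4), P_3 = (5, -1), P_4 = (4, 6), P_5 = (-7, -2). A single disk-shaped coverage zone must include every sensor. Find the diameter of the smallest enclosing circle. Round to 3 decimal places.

14.526

The minimum enclosing circle of a finite set is fixed by two of the points (as a diameter) or three (as a circumcircle).
The minimum enclosing circle is determined by three boundary points: P_1, P_4, P_5.
Their circumcentre is (0, -0.0625) with r² = 52.75390625.
The farthest remaining point P_3 is at distance² 25.87890625 ≤ 52.75390625.
Diameter = 2r = 2√(52.75390625) ≈ 14.526.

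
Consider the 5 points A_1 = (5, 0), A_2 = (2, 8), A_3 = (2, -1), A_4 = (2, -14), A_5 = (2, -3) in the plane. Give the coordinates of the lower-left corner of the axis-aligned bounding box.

x-range [2, 5], y-range [-14, 8].
The lower-left corner is (2, -14).

(2, -14)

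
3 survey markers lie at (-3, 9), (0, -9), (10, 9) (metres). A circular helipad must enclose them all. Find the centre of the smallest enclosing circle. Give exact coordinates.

(3.5, 5/6)

Call the three points A, B, C in the order given.
Side lengths²: AB² = 333, AC² = 169, BC² = 424.
Since BC² = 424 < 333 + 169 = 502, the triangle is acute, so the smallest enclosing circle is the circumcircle.
Circumcentre = (3.5, 5/6), r² = 1961/18.
Centre = (3.5, 5/6).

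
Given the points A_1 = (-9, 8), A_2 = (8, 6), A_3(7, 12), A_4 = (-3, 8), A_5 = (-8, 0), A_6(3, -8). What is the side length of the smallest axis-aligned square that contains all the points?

20

The bounding box has width 17 and height 20.
An axis-aligned square enclosing the set must have side ≥ max(width, height).
So the minimum side is max(17, 20) = 20.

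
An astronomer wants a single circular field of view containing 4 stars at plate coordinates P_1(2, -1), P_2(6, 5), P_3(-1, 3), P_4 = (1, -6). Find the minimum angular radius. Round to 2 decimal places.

6.04

By Welzl's lemma the MEC is supported by two points (diametrically opposite) or three points (on a circumcircle).
The farthest pair is P_2–P_4 with squared distance 146. The circle on this segment as diameter has centre (3.5, -0.5) and r² = 146/4 = 36.5.
Check P_1: distance² to centre = 2.5 ≤ 36.5, so it lies inside.
All remaining points lie in this disk, and no smaller disk contains both endpoints, so this is the minimum enclosing circle.
r = √(36.5) ≈ 6.04.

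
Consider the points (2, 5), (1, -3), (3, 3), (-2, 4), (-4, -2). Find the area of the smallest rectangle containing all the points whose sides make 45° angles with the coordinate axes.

In coordinates u = x + y, v = x − y the rectangle is axis-aligned; the map (x,y)→(u,v) scales areas by 2.
u-values: 7, -2, 6, 2, -6; range = 7 − (-6) = 13.
v-values: -3, 4, 0, -6, -2; range = 4 − (-6) = 10.
Area = (13 × 10) / 2 = 65.

65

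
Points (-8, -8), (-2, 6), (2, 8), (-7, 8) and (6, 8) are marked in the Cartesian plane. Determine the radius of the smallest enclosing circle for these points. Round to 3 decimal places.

The farthest pair is (-8, -8)–(6, 8) with squared distance 452. The circle on this segment as diameter has centre (-1, 0) and r² = 452/4 = 113.
Check (-2, 6): distance² to centre = 37 ≤ 113, so it lies inside.
All remaining points lie in this disk, and no smaller disk contains both endpoints, so this is the minimum enclosing circle.
r = √113 ≈ 10.630.

10.630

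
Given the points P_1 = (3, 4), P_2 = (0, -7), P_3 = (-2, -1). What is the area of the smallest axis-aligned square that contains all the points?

121

The bounding box has width 5 and height 11.
An axis-aligned square enclosing the set must have side ≥ max(width, height).
So the minimum side is max(5, 11) = 11.
Area = 11² = 121.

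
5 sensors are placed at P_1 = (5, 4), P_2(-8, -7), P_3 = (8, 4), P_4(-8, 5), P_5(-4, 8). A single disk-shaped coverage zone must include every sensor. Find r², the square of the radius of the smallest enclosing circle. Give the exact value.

A smallest enclosing disk is always determined by at most three of the input points on its boundary.
The minimum enclosing circle is determined by three boundary points: P_2, P_3, P_4.
Their circumcentre is (-0.34375, -1) with r² = 94.6181640625.
The farthest remaining point P_5 is at distance² 94.3681640625 ≤ 94.6181640625.

94.6181640625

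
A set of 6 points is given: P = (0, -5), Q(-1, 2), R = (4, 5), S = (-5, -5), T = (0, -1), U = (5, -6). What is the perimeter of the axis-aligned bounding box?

Width = max x − min x = 5 − (-5) = 10.
Height = max y − min y = 5 − (-6) = 11.
Perimeter = 2(10 + 11) = 42.

42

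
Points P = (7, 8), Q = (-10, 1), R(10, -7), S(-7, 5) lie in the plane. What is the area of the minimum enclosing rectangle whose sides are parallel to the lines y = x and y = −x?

348

In coordinates u = x + y, v = x − y the rectangle is axis-aligned; the map (x,y)→(u,v) scales areas by 2.
u-values: 15, -9, 3, -2; range = 15 − (-9) = 24.
v-values: -1, -11, 17, -12; range = 17 − (-12) = 29.
Area = (24 × 29) / 2 = 348.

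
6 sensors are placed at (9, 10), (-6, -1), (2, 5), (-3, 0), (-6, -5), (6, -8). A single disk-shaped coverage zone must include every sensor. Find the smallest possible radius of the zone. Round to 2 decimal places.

The minimum enclosing circle of a finite set is fixed by two of the points (as a diameter) or three (as a circumcircle).
The minimum enclosing circle is determined by three boundary points: (9, 10), (-6, -5), (6, -8).
Their circumcentre is (2.1, 1.9) with r² = 113.22.
The farthest remaining point (-6, -1) is at distance² 74.02 ≤ 113.22.
r = √(113.22) ≈ 10.64.

10.64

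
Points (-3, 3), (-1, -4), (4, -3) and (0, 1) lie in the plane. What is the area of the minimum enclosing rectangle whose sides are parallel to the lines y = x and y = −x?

In coordinates u = x + y, v = x − y the rectangle is axis-aligned; the map (x,y)→(u,v) scales areas by 2.
u-values: 0, -5, 1, 1; range = 1 − (-5) = 6.
v-values: -6, 3, 7, -1; range = 7 − (-6) = 13.
Area = (6 × 13) / 2 = 39.

39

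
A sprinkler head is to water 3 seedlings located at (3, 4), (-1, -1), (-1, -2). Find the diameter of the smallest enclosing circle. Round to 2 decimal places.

7.21

Call the three points A, B, C in the order given.
Side lengths²: AB² = 41, AC² = 52, BC² = 1.
Since AC² = 52 ≥ 41 + 1 = 42, the angle opposite AC is not acute, so the smallest enclosing circle has AC as diameter.
Centre = midpoint of AC = (1, 1), r² = 52/4 = 13.
Diameter = 2r = 2√13 ≈ 7.21.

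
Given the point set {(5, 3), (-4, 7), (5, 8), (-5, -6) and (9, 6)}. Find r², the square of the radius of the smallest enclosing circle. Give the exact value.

A smallest enclosing disk is always determined by at most three of the input points on its boundary.
The farthest pair is (-5, -6)–(9, 6) with squared distance 340. The circle on this segment as diameter has centre (2, 0) and r² = 340/4 = 85.
Check (5, 3): distance² to centre = 18 ≤ 85, so it lies inside.
All remaining points lie in this disk, and no smaller disk contains both endpoints, so this is the minimum enclosing circle.

85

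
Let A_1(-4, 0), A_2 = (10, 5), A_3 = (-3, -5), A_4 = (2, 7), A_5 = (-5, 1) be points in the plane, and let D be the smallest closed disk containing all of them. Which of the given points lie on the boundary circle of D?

A_2, A_3, A_5

A smallest enclosing disk is always determined by at most three of the input points on its boundary.
The minimum enclosing circle is determined by three boundary points: A_2, A_3, A_5.
Their circumcentre is (313/98, 39/98) with r² = 324145/4802.
The farthest remaining point A_1 is at distance² 249273/4802 ≤ 324145/4802.
The points at distance exactly r from the centre are A_2, A_3, A_5 — 3 points.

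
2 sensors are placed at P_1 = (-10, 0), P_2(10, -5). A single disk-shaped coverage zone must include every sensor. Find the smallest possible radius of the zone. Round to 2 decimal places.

10.31

The smallest circle enclosing two points has them as diameter endpoints.
Centre = midpoint = (0, -2.5); r² = |P_1P_2|²/4 = 425/4 = 106.25.
r = √(106.25) ≈ 10.31.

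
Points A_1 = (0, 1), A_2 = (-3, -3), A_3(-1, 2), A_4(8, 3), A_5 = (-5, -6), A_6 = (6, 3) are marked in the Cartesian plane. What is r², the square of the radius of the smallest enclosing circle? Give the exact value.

The minimum enclosing circle of a finite set is fixed by two of the points (as a diameter) or three (as a circumcircle).
The farthest pair is A_4–A_5 with squared distance 250. The circle on this segment as diameter has centre (1.5, -1.5) and r² = 250/4 = 62.5.
Check A_1: distance² to centre = 8.5 ≤ 62.5, so it lies inside.
All remaining points lie in this disk, and no smaller disk contains both endpoints, so this is the minimum enclosing circle.

62.5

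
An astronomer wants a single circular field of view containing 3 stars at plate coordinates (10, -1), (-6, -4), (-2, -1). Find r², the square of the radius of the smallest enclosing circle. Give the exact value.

Call the three points A, B, C in the order given.
Side lengths²: AB² = 265, AC² = 144, BC² = 25.
Since AB² = 265 ≥ 144 + 25 = 169, the angle opposite AB is not acute, so the smallest enclosing circle has AB as diameter.
Centre = midpoint of AB = (2, -2.5), r² = 265/4 = 66.25.

66.25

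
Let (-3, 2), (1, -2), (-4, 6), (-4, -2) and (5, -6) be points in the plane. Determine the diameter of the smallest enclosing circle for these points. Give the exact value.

15

The farthest pair is (-4, 6)–(5, -6) with squared distance 225. The circle on this segment as diameter has centre (0.5, 0) and r² = 225/4 = 56.25.
Check (-3, 2): distance² to centre = 16.25 ≤ 56.25, so it lies inside.
All remaining points lie in this disk, and no smaller disk contains both endpoints, so this is the minimum enclosing circle.
Diameter = 2r = 2√(56.25) = 15.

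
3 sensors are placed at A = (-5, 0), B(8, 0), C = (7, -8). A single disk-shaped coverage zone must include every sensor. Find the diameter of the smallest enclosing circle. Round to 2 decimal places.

14.53

Side lengths²: AB² = 169, AC² = 208, BC² = 65.
Since AC² = 208 < 169 + 65 = 234, the triangle is acute, so the smallest enclosing circle is the circumcircle.
Circumcentre = (1.5, -3.25), r² = 52.8125.
Diameter = 2r = 2√(52.8125) ≈ 14.53.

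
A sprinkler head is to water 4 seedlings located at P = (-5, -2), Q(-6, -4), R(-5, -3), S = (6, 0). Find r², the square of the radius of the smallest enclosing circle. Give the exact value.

40

The minimum enclosing circle of a finite set is fixed by two of the points (as a diameter) or three (as a circumcircle).
The farthest pair is Q–S with squared distance 160. The circle on this segment as diameter has centre (0, -2) and r² = 160/4 = 40.
Check P: distance² to centre = 25 ≤ 40, so it lies inside.
All remaining points lie in this disk, and no smaller disk contains both endpoints, so this is the minimum enclosing circle.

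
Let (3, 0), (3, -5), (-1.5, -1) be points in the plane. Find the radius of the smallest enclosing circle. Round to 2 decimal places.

3.08

Call the three points A, B, C in the order given.
Side lengths²: AB² = 25, AC² = 21.25, BC² = 36.25.
Since BC² = 36.25 < 25 + 21.25 = 46.25, the triangle is acute, so the smallest enclosing circle is the circumcircle.
Circumcentre = (43/36, -2.5), r² = 12325/1296.
r = √(12325/1296) ≈ 3.08.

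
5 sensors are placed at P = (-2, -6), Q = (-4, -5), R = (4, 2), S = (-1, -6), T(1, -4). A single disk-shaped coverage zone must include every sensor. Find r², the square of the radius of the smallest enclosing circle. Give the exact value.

28.25

The minimum enclosing circle of a finite set is fixed by two of the points (as a diameter) or three (as a circumcircle).
The farthest pair is Q–R with squared distance 113. The circle on this segment as diameter has centre (0, -1.5) and r² = 113/4 = 28.25.
Check P: distance² to centre = 24.25 ≤ 28.25, so it lies inside.
All remaining points lie in this disk, and no smaller disk contains both endpoints, so this is the minimum enclosing circle.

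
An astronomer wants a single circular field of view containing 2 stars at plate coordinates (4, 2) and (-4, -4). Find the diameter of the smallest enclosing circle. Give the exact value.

10

The smallest circle enclosing two points has them as diameter endpoints.
Centre = midpoint = (0, -1); r² = |(4, 2)−(-4, -4)|²/4 = 100/4 = 25.
Diameter = 2r = 2√25 = 10.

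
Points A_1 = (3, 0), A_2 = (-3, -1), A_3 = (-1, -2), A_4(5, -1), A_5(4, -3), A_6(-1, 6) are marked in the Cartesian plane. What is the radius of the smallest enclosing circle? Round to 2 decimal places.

The farthest pair is A_5–A_6 with squared distance 106. The circle on this segment as diameter has centre (1.5, 1.5) and r² = 106/4 = 26.5.
Check A_1: distance² to centre = 4.5 ≤ 26.5, so it lies inside.
All remaining points lie in this disk, and no smaller disk contains both endpoints, so this is the minimum enclosing circle.
r = √(26.5) ≈ 5.15.

5.15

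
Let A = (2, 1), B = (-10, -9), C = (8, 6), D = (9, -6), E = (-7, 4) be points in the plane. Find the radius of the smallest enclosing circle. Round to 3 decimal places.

The farthest pair is B–C with squared distance 549. The circle on this segment as diameter has centre (-1, -1.5) and r² = 549/4 = 137.25.
Check A: distance² to centre = 15.25 ≤ 137.25, so it lies inside.
All remaining points lie in this disk, and no smaller disk contains both endpoints, so this is the minimum enclosing circle.
r = √(137.25) ≈ 11.715.

11.715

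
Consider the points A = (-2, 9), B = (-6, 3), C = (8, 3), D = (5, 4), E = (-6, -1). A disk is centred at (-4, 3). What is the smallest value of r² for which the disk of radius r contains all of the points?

144

The required radius is the distance from (-4, 3) to the farthest point.
Squared distances: 40, 4, 144, 82, 20.
Maximum is 144, attained at C.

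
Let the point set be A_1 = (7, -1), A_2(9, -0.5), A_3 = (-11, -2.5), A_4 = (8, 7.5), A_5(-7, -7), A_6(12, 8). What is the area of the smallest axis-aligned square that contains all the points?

529

The bounding box has width 23 and height 15.
An axis-aligned square enclosing the set must have side ≥ max(width, height).
So the minimum side is max(23, 15) = 23.
Area = 23² = 529.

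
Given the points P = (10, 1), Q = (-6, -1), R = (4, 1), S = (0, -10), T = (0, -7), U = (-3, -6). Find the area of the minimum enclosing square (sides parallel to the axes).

256

The bounding box has width 16 and height 11.
An axis-aligned square enclosing the set must have side ≥ max(width, height).
So the minimum side is max(16, 11) = 16.
Area = 16² = 256.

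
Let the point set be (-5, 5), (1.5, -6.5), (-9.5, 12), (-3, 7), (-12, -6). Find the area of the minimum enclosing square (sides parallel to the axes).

The bounding box has width 13.5 and height 18.5.
An axis-aligned square enclosing the set must have side ≥ max(width, height).
So the minimum side is max(13.5, 18.5) = 18.5.
Area = 18.5² = 342.25.

342.25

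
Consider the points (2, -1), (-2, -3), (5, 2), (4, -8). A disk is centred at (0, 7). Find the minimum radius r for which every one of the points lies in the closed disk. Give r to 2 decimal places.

15.52

The required radius is the distance from (0, 7) to the farthest point.
Squared distances: 68, 104, 50, 241.
Maximum is 241, attained at (4, -8).
r = √241 ≈ 15.52.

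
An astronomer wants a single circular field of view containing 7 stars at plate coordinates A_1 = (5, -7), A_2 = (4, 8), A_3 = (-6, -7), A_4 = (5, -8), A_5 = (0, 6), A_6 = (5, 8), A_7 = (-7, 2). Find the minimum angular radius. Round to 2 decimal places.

9.34

The minimum enclosing circle is determined by three boundary points: A_3, A_4, A_6.
Their circumcentre is (2/11, 0) with r² = 10553/121.
The farthest remaining point A_2 is at distance² 9508/121 ≤ 10553/121.
r = √(10553/121) ≈ 9.34.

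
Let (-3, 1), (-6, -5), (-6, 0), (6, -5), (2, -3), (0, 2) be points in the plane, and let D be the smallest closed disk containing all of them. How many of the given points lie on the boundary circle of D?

3

The farthest pair is (-6, 0)–(6, -5) with squared distance 169. The circle on this segment as diameter has centre (0, -2.5) and r² = 169/4 = 42.25.
Check (-3, 1): distance² to centre = 21.25 ≤ 42.25, so it lies inside.
All remaining points lie in this disk, and no smaller disk contains both endpoints, so this is the minimum enclosing circle.
The points at distance exactly r from the centre are (-6, -5), (-6, 0), (6, -5) — 3 points.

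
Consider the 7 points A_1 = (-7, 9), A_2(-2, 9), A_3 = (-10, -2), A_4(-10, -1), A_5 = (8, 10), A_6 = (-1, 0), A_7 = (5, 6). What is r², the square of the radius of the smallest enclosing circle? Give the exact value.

By Welzl's lemma the MEC is supported by two points (diametrically opposite) or three points (on a circumcircle).
The farthest pair is A_3–A_5 with squared distance 468. The circle on this segment as diameter has centre (-1, 4) and r² = 468/4 = 117.
Check A_1: distance² to centre = 61 ≤ 117, so it lies inside.
All remaining points lie in this disk, and no smaller disk contains both endpoints, so this is the minimum enclosing circle.

117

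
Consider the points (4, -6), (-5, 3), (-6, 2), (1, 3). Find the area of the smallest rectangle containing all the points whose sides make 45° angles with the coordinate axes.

In coordinates u = x + y, v = x − y the rectangle is axis-aligned; the map (x,y)→(u,v) scales areas by 2.
u-values: -2, -2, -4, 4; range = 4 − (-4) = 8.
v-values: 10, -8, -8, -2; range = 10 − (-8) = 18.
Area = (8 × 18) / 2 = 72.

72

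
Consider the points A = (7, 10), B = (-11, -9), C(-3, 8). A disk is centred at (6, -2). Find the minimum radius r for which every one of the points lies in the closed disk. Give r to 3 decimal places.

18.385

The required radius is the distance from (6, -2) to the farthest point.
Squared distances: 145, 338, 181.
Maximum is 338, attained at B.
r = √338 ≈ 18.385.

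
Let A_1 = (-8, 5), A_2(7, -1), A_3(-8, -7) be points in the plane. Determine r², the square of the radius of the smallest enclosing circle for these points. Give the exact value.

Side lengths²: A_1A_2² = 261, A_1A_3² = 144, A_2A_3² = 261.
Since A_2A_3² = 261 < 261 + 144 = 405, the triangle is acute, so the smallest enclosing circle is the circumcircle.
Circumcentre = (-1.7, -1), r² = 75.69.

75.69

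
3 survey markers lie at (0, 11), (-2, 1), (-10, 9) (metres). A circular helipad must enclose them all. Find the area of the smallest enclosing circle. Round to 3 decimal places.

117.984

Call the three points A, B, C in the order given.
Side lengths²: AB² = 104, AC² = 104, BC² = 128.
Since BC² = 128 < 104 + 104 = 208, the triangle is acute, so the smallest enclosing circle is the circumcircle.
Circumcentre = (-13/3, 20/3), r² = 338/9.
Area = π·r² = π·338/9 ≈ 117.984.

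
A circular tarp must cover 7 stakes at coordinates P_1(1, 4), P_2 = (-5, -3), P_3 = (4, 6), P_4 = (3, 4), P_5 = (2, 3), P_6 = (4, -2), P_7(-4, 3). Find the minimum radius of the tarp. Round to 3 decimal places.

6.364

A smallest enclosing disk is always determined by at most three of the input points on its boundary.
The farthest pair is P_2–P_3 with squared distance 162. The circle on this segment as diameter has centre (-0.5, 1.5) and r² = 162/4 = 40.5.
Check P_1: distance² to centre = 8.5 ≤ 40.5, so it lies inside.
All remaining points lie in this disk, and no smaller disk contains both endpoints, so this is the minimum enclosing circle.
r = √(40.5) ≈ 6.364.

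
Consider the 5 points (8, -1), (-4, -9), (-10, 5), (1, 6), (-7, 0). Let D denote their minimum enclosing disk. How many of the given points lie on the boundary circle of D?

By Welzl's lemma the MEC is supported by two points (diametrically opposite) or three points (on a circumcircle).
The minimum enclosing circle is determined by three boundary points: (8, -1), (-4, -9), (-10, 5).
Their circumcentre is (-14/9, 1/3) with r² = 7540/81.
The farthest remaining point (1, 6) is at distance² 3130/81 ≤ 7540/81.
The points at distance exactly r from the centre are (8, -1), (-4, -9), (-10, 5) — 3 points.

3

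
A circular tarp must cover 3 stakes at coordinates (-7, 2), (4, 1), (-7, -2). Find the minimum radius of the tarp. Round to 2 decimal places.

Call the three points A, B, C in the order given.
Side lengths²: AB² = 122, AC² = 16, BC² = 130.
Since BC² = 130 < 122 + 16 = 138, the triangle is acute, so the smallest enclosing circle is the circumcircle.
Circumcentre = (-18/11, 0), r² = 3965/121.
r = √(3965/121) ≈ 5.72.

5.72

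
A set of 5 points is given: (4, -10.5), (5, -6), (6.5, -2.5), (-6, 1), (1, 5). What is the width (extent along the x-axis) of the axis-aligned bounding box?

12.5

max x = 6.5, min x = -6, so width = 12.5.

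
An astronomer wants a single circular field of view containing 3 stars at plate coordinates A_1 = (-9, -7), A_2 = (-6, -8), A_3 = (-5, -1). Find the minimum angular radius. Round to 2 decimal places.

3.66

Side lengths²: A_1A_2² = 10, A_1A_3² = 52, A_2A_3² = 50.
Since A_1A_3² = 52 < 50 + 10 = 60, the triangle is acute, so the smallest enclosing circle is the circumcircle.
Circumcentre = (-71/11, -48/11), r² = 1625/121.
r = √(1625/121) ≈ 3.66.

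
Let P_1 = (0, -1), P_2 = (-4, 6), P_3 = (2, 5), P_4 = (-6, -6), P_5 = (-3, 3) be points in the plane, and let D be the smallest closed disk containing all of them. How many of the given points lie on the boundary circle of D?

A smallest enclosing disk is always determined by at most three of the input points on its boundary.
The farthest pair is P_3–P_4 with squared distance 185. The circle on this segment as diameter has centre (-2, -0.5) and r² = 185/4 = 46.25.
Check P_1: distance² to centre = 4.25 ≤ 46.25, so it lies inside.
All remaining points lie in this disk, and no smaller disk contains both endpoints, so this is the minimum enclosing circle.
The points at distance exactly r from the centre are P_2, P_3, P_4 — 3 points.

3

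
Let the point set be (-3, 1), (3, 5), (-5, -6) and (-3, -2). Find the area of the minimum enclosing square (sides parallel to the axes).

121

The bounding box has width 8 and height 11.
An axis-aligned square enclosing the set must have side ≥ max(width, height).
So the minimum side is max(8, 11) = 11.
Area = 11² = 121.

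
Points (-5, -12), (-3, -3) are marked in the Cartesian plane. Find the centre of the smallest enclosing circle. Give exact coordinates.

(-4, -7.5)

The smallest circle enclosing two points has them as diameter endpoints.
Centre = midpoint = (-4, -7.5); r² = |(-5, -12)−(-3, -3)|²/4 = 85/4 = 21.25.
Centre = (-4, -7.5).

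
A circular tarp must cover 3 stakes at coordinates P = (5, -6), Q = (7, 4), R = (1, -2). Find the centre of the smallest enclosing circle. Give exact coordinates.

Side lengths²: PQ² = 104, PR² = 32, QR² = 72.
Since PQ² = 104 ≥ 72 + 32 = 104, the angle opposite PQ is not acute, so the smallest enclosing circle has PQ as diameter.
Centre = midpoint of PQ = (6, -1), r² = 104/4 = 26.
Centre = (6, -1).

(6, -1)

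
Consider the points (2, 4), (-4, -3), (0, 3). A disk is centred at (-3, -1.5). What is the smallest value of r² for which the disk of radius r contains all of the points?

55.25

The required radius is the distance from (-3, -1.5) to the farthest point.
Squared distances: 55.25, 3.25, 29.25.
Maximum is 55.25, attained at (2, 4).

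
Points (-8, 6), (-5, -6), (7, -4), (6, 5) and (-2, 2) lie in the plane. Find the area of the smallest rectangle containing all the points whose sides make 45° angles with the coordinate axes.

275

In coordinates u = x + y, v = x − y the rectangle is axis-aligned; the map (x,y)→(u,v) scales areas by 2.
u-values: -2, -11, 3, 11, 0; range = 11 − (-11) = 22.
v-values: -14, 1, 11, 1, -4; range = 11 − (-14) = 25.
Area = (22 × 25) / 2 = 275.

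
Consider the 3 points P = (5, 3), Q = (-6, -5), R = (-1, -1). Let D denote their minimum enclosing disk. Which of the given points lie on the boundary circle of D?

Side lengths²: PQ² = 185, PR² = 52, QR² = 41.
Since PQ² = 185 ≥ 52 + 41 = 93, the angle opposite PQ is not acute, so the smallest enclosing circle has PQ as diameter.
Centre = midpoint of PQ = (-0.5, -1), r² = 185/4 = 46.25.
The points at distance exactly r from the centre are P, Q — 2 points.

P, Q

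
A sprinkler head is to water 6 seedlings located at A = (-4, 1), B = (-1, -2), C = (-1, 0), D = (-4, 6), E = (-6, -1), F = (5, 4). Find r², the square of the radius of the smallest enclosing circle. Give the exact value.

36.5

The minimum enclosing circle of a finite set is fixed by two of the points (as a diameter) or three (as a circumcircle).
The farthest pair is E–F with squared distance 146. The circle on this segment as diameter has centre (-0.5, 1.5) and r² = 146/4 = 36.5.
Check A: distance² to centre = 12.5 ≤ 36.5, so it lies inside.
All remaining points lie in this disk, and no smaller disk contains both endpoints, so this is the minimum enclosing circle.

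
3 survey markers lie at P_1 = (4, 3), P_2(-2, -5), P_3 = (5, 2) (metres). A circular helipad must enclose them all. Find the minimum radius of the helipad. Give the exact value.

5

Side lengths²: P_1P_2² = 100, P_1P_3² = 2, P_2P_3² = 98.
Since P_1P_2² = 100 ≥ 98 + 2 = 100, the angle opposite P_1P_2 is not acute, so the smallest enclosing circle has P_1P_2 as diameter.
Centre = midpoint of P_1P_2 = (1, -1), r² = 100/4 = 25.
r = √25 = 5.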